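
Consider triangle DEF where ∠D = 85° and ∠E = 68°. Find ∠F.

Let angle F = x. Then 85 + 68 + x = 180.
x = 180 - 153 = 27 degrees.

27 degrees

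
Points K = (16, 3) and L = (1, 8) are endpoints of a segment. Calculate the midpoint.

M = ((x₁ + x₂)/2, (y₁ + y₂)/2)
= ((16 + 1)/2, (3 + 8)/2)
= (17/2, 11/2) = (17/2, 11/2)

(17/2, 11/2)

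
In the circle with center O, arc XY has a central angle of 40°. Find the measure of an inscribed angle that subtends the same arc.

An inscribed angle intercepts an arc from a point on the circle, while the central angle intercepts the same arc from the center.
The inscribed angle is always half the central angle: 40° / 2 = 20°.

20°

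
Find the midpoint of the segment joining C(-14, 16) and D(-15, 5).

The midpoint is the point halfway along the segment.
Move half the horizontal distance: -14 + (-15 - -14)/2 = -14 + -1/2 = -29/2
Move half the vertical distance: 16 + (5 - 16)/2 = 16 + -11/2 = 21/2
Midpoint = (-29/2, 21/2)

(-29/2, 21/2)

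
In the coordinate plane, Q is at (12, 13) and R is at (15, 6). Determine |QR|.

d = sqrt((3)^2 + (-7)^2) = sqrt(58)

sqrt(58)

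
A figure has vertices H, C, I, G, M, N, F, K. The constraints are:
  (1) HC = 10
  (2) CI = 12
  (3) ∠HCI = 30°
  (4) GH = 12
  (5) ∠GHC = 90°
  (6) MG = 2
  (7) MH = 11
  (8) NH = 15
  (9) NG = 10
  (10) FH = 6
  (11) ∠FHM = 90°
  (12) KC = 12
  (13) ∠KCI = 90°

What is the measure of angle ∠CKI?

Step 1: By the law of cosines on triangle KCI: KI² = 12² + 12² − 2·12·12·cos(90°) = 288, so KI = 12·√2.
Step 2: By the inverse law of cosines on triangle CKI: cos(∠CKI) = (12² + (12·√2)² − 12²) / (2·12·12·√2) = 288/407.29 = 0.7071, so ∠CKI = 45°.

Therefore, the measure of angle ∠CKI = 45°.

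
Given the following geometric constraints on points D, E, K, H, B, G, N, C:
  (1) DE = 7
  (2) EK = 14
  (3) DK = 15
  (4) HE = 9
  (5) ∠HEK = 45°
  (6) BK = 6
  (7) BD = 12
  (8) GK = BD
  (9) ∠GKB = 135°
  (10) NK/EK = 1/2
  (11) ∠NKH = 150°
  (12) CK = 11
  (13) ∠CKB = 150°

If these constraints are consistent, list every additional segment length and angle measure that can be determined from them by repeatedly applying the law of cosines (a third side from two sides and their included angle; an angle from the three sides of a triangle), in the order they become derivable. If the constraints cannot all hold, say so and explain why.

The constraints are consistent. Derivable facts, in order:
After 1 step:
- BC ≈ 16.47
- BG ≈ 16.79
- KH ≈ 9.94
- ∠BDK = 22.33°
- ∠BKD = 49.46°
- ∠DBK = 108.21°
- ∠DEK = 84.14°
- ∠DKE = 27.66°
- ∠EDK = 68.2°
After 2 steps:
- HN ≈ 16.38
- ∠BCK = 10.49°
- ∠BGK = 14.64°
- ∠CBK = 19.51°
- ∠EHK = 95.19°
- ∠EKH = 39.81°
- ∠GBK = 30.36°
After 3 steps:
- ∠HNK = 17.66°
- ∠KHN = 12.34°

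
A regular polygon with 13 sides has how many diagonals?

The number of diagonals in an n-gon is n(n - 3)/2.
For n = 13: 13(13 - 3)/2 = 13 × 10 / 2 = 65.

65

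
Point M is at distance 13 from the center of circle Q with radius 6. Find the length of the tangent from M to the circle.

Let T be the point of tangency. Then QT ⊥ MT (radius ⊥ tangent).
In right triangle QTM: QM² = QT² + MT²
13² = 6² + MT²
MT² = 133, MT = sqrt(133)

sqrt(133)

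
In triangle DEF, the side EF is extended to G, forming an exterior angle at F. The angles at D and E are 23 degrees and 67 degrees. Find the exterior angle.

The interior angle at F is 180 - 23 - 67 = 90 degrees.
The exterior angle and interior angle at F are supplementary:
Exterior angle = 180 - 90 = 90 degrees.

90 degrees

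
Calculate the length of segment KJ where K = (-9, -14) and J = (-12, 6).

d = sqrt((-3)^2 + (20)^2) = sqrt(409)

sqrt(409)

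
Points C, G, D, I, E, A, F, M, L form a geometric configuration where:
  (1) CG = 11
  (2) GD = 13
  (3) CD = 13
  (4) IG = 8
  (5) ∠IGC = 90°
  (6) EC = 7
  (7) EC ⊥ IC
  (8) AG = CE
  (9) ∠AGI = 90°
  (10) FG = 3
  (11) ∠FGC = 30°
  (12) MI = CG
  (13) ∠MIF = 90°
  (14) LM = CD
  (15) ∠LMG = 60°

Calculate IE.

Step 1: By the law of cosines on triangle CGI: CI² = 11² + 8² − 2·11·8·cos(90°) = 185, so CI = √185.
Step 2: By the law of cosines on triangle ICE: IE² = √185² + 7² − 2·√185·7·cos(90°) = 234, so IE = 3·√26.

Therefore, the length of IE = 3·√26.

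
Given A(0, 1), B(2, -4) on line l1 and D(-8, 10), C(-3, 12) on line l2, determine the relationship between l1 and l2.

Slope of line 1: m1 = (-4 - 1)/(2 - 0) = -5/2 = -5/2
Slope of line 2: m2 = (12 - 10)/(-3 - -8) = 2/5 = 2/5
m1 * m2 = -1, so perpendicular.

Perpendicular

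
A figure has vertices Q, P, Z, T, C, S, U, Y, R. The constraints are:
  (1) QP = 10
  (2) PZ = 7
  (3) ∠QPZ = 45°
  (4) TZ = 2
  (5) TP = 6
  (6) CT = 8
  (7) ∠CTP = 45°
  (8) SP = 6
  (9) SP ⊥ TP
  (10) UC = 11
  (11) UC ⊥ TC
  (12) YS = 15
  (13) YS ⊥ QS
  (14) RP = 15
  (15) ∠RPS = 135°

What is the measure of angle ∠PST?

Step 1: By the law of cosines on triangle SPT: ST² = 6² + 6² − 2·6·6·cos(90°) = 72, so ST = 6·√2.
Step 2: By the inverse law of cosines on triangle PST: cos(∠PST) = (6² + (6·√2)² − 6²) / (2·6·6·√2) = 72/101.82 = 0.7071, so ∠PST = 45°.

Therefore, the measure of angle ∠PST = 45°.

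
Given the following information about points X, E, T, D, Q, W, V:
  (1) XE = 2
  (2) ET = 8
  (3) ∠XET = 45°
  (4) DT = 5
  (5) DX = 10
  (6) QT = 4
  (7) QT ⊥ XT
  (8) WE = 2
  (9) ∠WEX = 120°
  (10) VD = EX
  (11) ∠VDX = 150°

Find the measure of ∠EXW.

Step 1: By the law of cosines on triangle XEW: XW² = 2² + 2² − 2·2·2·cos(120°) = 12, so XW = 2·√3.
Step 2: By the inverse law of cosines on triangle EXW: cos(∠EXW) = (2² + (2·√3)² − 2²) / (2·2·2·√3) = 12/13.86 = 0.866, so ∠EXW = 30°.

Therefore, the measure of angle ∠EXW = 30°.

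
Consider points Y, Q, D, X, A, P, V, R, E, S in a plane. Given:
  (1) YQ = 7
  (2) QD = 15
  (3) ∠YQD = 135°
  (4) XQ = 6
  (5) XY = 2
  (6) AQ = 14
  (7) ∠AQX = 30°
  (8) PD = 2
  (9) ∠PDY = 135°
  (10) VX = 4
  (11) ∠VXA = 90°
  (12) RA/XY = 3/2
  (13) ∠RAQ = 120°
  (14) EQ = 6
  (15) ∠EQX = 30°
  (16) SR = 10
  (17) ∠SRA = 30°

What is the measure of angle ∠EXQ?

Step 1: By the law of cosines on triangle XQE: XE² = 6² + 6² − 2·6·6·cos(30°) = 9.65, so XE ≈ 3.11.
Step 2: By the inverse law of cosines on triangle EXQ: cos(∠EXQ) = (3.11² + 6² − 6²) / (2·3.11·6) = 9.65/37.27 = 0.2588, so ∠EXQ = 75°.

Therefore, the measure of angle ∠EXQ = 75°.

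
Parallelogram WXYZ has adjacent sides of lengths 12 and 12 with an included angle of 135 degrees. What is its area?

Area = a * b * sin(theta)
Area = 12 * 12 * sin(135 degrees)
Area = 144 * sqrt(2)/2
Area = 72*sqrt(2)

72*sqrt(2)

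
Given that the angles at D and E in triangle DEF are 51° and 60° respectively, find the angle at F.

By the triangle angle sum property, the three interior angles of any triangle add up to 180°.
We know angle D = 51° and angle E = 60°, so their sum is 111°.
Therefore angle F = 180° - 111° = 69°.

69 degrees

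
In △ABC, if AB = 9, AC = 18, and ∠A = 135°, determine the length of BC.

By the law of cosines: BC^2 = AB^2 + AC^2 - 2*AB*AC*cos(A)
BC^2 = 9^2 + 18^2 - 2*9*18*cos(135°)
BC^2 = 81 + 324 - 324*(-sqrt(2)/2)
BC^2 = 162*sqrt(2) + 405
BC = 9*sqrt(2*sqrt(2) + 5)

9*sqrt(2*sqrt(2) + 5)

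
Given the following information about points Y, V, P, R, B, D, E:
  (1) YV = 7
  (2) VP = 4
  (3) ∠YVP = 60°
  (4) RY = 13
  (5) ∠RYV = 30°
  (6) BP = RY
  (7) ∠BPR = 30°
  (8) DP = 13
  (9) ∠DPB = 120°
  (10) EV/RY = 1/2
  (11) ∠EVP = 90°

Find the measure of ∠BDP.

From the given relations: BP = RY = 13.
Step 1: By the law of cosines on triangle DPB: DB² = 13² + 13² − 2·13·13·cos(120°) = 507, so DB = 13·√3.
Step 2: By the inverse law of cosines on triangle BDP: cos(∠BDP) = ((13·√3)² + 13² − 13²) / (2·13·√3·13) = 507/585.43 = 0.866, so ∠BDP = 30°.

Therefore, the measure of angle ∠BDP = 30°.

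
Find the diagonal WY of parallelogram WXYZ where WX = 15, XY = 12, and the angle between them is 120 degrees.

The diagonal of a parallelogram can be found by treating two adjacent sides and the diagonal as a triangle.
Applying the law of cosines with sides 15, 12 and included angle 120°:
d^2 = 225 + 144 - 360*cos(120°) = 549
d = 3*sqrt(61)

3*sqrt(61)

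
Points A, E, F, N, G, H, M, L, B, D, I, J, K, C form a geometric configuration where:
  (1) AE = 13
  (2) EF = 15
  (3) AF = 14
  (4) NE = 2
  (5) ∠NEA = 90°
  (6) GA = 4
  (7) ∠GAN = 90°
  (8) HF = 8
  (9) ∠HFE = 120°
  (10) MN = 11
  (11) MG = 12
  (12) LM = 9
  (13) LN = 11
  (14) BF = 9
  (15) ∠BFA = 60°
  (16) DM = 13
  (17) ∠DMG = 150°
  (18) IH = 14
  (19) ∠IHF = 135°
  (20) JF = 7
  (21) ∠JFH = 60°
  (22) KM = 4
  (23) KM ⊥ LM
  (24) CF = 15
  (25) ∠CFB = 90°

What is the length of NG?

Step 1: By the law of cosines on triangle NEA: NA² = 2² + 13² − 2·2·13·cos(90°) = 173, so NA = √173.
Step 2: By the law of cosines on triangle NAG: NG² = √173² + 4² − 2·√173·4·cos(90°) = 189, so NG = 3·√21.

Therefore, the length of NG = 3·√21.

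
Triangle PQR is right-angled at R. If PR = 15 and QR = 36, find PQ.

PQ = sqrt(15^2 + 36^2) = sqrt(1521) = 39

39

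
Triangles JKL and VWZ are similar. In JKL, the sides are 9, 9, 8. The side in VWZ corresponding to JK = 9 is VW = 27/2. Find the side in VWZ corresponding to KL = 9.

k = 27/2/9 = 3/2. WZ = 3/2 * 9 = 27/2.

27/2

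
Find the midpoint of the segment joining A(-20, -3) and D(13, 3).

The midpoint is the point halfway along the segment.
Move half the horizontal distance: -20 + (13 - -20)/2 = -20 + 33/2 = -7/2
Move half the vertical distance: -3 + (3 - -3)/2 = -3 + 6/2 = 0
Midpoint = (-7/2, 0)

(-7/2, 0)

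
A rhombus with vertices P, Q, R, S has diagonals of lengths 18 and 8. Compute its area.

Area = (18 * 8) / 2 = 144 / 2 = 72

72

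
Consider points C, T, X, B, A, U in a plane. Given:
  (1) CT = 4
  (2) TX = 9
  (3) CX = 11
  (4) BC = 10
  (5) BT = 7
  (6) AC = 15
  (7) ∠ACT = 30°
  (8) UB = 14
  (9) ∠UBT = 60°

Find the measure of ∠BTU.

Step 1: By the law of cosines on triangle TBU: TU² = 7² + 14² − 2·7·14·cos(60°) = 147, so TU = 7·√3.
Step 2: By the inverse law of cosines on triangle BTU: cos(∠BTU) = (7² + (7·√3)² − 14²) / (2·7·7·√3) = 0/169.74 = 0, so ∠BTU = 90°.

Therefore, the measure of angle ∠BTU = 90°.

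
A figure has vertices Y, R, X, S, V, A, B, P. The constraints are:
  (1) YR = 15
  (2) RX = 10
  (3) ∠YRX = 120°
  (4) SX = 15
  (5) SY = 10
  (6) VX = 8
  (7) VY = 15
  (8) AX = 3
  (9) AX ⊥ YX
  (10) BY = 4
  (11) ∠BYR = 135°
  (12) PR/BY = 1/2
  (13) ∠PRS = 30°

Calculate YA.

Step 1: By the law of cosines on triangle XRY: XY² = 10² + 15² − 2·10·15·cos(120°) = 475, so XY = 5·√19.
Step 2: By the law of cosines on triangle YXA: YA² = (5·√19)² + 3² − 2·5·√19·3·cos(90°) = 484, so YA = 22.

Therefore, the length of YA = 22.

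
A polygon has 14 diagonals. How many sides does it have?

Using d = n(n - 3)/2, we solve 14 = n(n - 3)/2.
So n(n - 3) = 28.
Testing n = 7: 7 * 4 = 28 = 28. Correct.
The polygon has 7 sides.

7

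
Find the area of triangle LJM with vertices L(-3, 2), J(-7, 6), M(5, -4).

Shoelace: Area = (1/2)|-3(6--4) + -7(-4-2) + 5(2-6)| = (1/2)(8) = 4

4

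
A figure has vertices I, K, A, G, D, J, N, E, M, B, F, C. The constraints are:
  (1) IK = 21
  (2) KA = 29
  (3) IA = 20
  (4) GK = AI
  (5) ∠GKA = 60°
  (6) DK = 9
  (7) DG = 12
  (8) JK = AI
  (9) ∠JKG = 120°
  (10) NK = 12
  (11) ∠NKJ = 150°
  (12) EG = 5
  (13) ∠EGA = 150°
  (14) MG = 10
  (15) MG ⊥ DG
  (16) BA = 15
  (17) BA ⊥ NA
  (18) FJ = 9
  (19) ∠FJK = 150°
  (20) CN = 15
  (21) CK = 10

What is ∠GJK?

From the given relations: JK = AI = 20; GK = AI = 20.
Step 1: By the law of cosines on triangle JKG: JG² = 20² + 20² − 2·20·20·cos(120°) = 1200, so JG = 20·√3.
Step 2: By the inverse law of cosines on triangle GJK: cos(∠GJK) = ((20·√3)² + 20² − 20²) / (2·20·√3·20) = 1200/1385.64 = 0.866, so ∠GJK = 30°.

Therefore, the measure of angle ∠GJK = 30°.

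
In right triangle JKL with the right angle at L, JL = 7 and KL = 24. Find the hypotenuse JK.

JK = sqrt(7^2 + 24^2) = sqrt(625) = 25

25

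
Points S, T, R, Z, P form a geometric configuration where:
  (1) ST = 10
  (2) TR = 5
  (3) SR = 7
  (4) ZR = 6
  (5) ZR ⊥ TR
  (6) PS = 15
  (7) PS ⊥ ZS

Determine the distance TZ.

Step 1: By the law of cosines on triangle TRZ: TZ² = 5² + 6² − 2·5·6·cos(90°) = 61, so TZ = √61.

Therefore, the length of TZ = √61.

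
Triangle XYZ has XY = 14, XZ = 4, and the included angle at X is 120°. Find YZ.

By the law of cosines: YZ^2 = XY^2 + XZ^2 - 2*XY*XZ*cos(X)
YZ^2 = 14^2 + 4^2 - 2*14*4*cos(120°)
YZ^2 = 196 + 16 - 112*(-1/2)
YZ^2 = 268
YZ = 2*sqrt(67)

2*sqrt(67)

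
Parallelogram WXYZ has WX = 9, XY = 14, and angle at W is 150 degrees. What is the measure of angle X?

Consecutive angles are supplementary: angle X = 180 - 150 = 30 degrees.

30 degrees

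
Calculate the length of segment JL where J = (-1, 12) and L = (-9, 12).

d = sqrt((-9 - -1)^2 + (12 - 12)^2)
d = sqrt(-8^2 + 0^2)
d = sqrt(64 + 0)
d = sqrt(64) = 8

8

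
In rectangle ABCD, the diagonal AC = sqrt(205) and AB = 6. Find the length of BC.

The diagonal of a rectangle forms a right triangle with the two sides.
Rearranging the Pythagorean theorem: missing side = sqrt(d^2 - known^2).
= sqrt(205 - 36) = sqrt(169) = 13.

13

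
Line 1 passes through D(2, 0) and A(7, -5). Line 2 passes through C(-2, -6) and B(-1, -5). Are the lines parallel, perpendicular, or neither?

Slope of line 1: m1 = (-5 - 0)/(7 - 2) = -5/5 = -1
Slope of line 2: m2 = (-5 - -6)/(-1 - -2) = 1/1 = 1
m1 * m2 = (-1) * (1) = -1 = -1, so the lines are perpendicular.

Perpendicular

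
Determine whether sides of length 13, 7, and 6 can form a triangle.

No.
The triangle inequality is violated: 7 + 6 = 13 ≤ 13.
These lengths cannot form a triangle.

No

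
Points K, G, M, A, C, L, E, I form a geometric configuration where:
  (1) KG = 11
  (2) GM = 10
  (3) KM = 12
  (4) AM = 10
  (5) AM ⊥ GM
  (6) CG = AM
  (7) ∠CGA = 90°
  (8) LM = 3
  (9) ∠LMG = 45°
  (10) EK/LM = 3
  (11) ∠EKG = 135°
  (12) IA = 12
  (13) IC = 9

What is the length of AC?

From the given relations: CG = AM = 10.
Step 1: By the law of cosines on triangle GMA: GA² = 10² + 10² − 2·10·10·cos(90°) = 200, so GA = 10·√2.
Step 2: By the law of cosines on triangle AGC: AC² = (10·√2)² + 10² − 2·10·√2·10·cos(90°) = 300, so AC = 10·√3.

Therefore, the length of AC = 10·√3.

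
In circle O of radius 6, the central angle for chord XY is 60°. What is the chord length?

Drop a perpendicular from the center to the chord, bisecting both the chord and the central angle.
Each half-chord = r sin(θ/2) = 6 sin(30°).
The full chord = 2 × 6 × sin(30°) = 6.

6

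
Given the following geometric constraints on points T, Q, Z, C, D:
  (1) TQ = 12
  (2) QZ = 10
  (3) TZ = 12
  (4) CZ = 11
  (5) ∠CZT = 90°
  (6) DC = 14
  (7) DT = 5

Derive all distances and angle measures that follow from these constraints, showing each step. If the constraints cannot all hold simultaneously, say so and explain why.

The constraints are consistent.

Step 1: From TZ = 12, ZC = 11, and ∠TZC = 90°, by the law of cosines:
  TC² = TZ² + ZC² - 2·TZ·ZC·cos(90°) = 144 + 121 - 0 = 265
  TC ≈ 16.28

Step 2: From TQ = 12, TZ = 12, QZ = 10, by the inverse law of cosines:
  cos(∠QTZ) = (TQ² + TZ² - QZ²) / (2·TQ·TZ)
  ∠QTZ = 49.25°

Step 3: From QT = 12, QZ = 10, TZ = 12, by the inverse law of cosines:
  cos(∠TQZ) = (QT² + QZ² - TZ²) / (2·QT·QZ)
  ∠TQZ = 65.38°

Step 4: From ZQ = 10, ZT = 12, QT = 12, by the inverse law of cosines:
  cos(∠QZT) = (ZQ² + ZT² - QT²) / (2·ZQ·ZT)
  ∠QZT = 65.38°

Step 5: From TC = 16.28, TD = 5, CD = 14, by the inverse law of cosines:
  cos(∠CTD) = (TC² + TD² - CD²) / (2·TC·TD)
  ∠CTD = 54.73°

Step 6: From TC = 16.28, TZ = 12, CZ = 11, by the inverse law of cosines:
  cos(∠CTZ) = (TC² + TZ² - CZ²) / (2·TC·TZ)
  ∠CTZ = 42.51°

Step 7: From CD = 14, CT = 16.28, DT = 5, by the inverse law of cosines:
  cos(∠DCT) = (CD² + CT² - DT²) / (2·CD·CT)
  ∠DCT = 16.95°

Step 8: From CT = 16.28, CZ = 11, TZ = 12, by the inverse law of cosines:
  cos(∠TCZ) = (CT² + CZ² - TZ²) / (2·CT·CZ)
  ∠TCZ = 47.49°

Step 9: From DC = 14, DT = 5, CT = 16.28, by the inverse law of cosines:
  cos(∠CDT) = (DC² + DT² - CT²) / (2·DC·DT)
  ∠CDT = 108.32°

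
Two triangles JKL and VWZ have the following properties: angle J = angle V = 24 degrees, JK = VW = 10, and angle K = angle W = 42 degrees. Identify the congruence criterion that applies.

The given information provides:
angle J = angle V = 24 degrees, JK = VW = 10, and angle K = angle W = 42 degrees
This matches the ASA congruence theorem.
Two pairs of corresponding angles and the included side are equal (Angle-Side-Angle).

ASA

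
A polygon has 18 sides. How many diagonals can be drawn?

Total line segments between 18 vertices = C(18,2) = 153.
Subtract the 18 sides: 153 - 18 = 135 diagonals.

135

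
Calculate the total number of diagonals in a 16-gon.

Each of the 16 vertices connects to 13 non-adjacent vertices via diagonals.
Total connections = 16 × 13 = 208, but each diagonal is counted twice.
Number of diagonals = 208 / 2 = 104.

104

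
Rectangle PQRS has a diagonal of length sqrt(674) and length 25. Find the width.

b = sqrt(d^2 - a^2) = sqrt(674 - 625) = sqrt(49) = 7

7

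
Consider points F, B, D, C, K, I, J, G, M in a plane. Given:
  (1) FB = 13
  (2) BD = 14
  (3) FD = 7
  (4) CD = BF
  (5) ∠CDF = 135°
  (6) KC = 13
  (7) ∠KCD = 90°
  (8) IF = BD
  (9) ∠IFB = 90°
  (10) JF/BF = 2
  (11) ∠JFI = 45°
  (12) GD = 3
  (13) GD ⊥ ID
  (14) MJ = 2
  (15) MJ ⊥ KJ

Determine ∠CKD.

From the given relations: CD = BF = 13.
Step 1: By the law of cosines on triangle KCD: KD² = 13² + 13² − 2·13·13·cos(90°) = 338, so KD = 13·√2.
Step 2: By the inverse law of cosines on triangle CKD: cos(∠CKD) = (13² + (13·√2)² − 13²) / (2·13·13·√2) = 338/478 = 0.7071, so ∠CKD = 45°.

Therefore, the measure of angle ∠CKD = 45°.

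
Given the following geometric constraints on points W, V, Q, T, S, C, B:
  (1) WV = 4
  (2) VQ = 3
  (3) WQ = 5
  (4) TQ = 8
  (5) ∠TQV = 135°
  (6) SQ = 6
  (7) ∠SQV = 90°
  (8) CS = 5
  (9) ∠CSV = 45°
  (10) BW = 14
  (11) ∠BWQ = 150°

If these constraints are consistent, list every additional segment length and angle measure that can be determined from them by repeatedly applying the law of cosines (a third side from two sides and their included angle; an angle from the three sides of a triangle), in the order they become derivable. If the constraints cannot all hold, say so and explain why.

The constraints are consistent. Derivable facts, in order:
After 1 step:
- QB ≈ 18.5
- VS = 3·√5
- VT ≈ 10.34
- ∠QVW = 90°
- ∠QWV = 36.87°
- ∠VQW = 53.13°
After 2 steps:
- VC ≈ 4.75
- ∠BQW = 22.23°
- ∠QBW = 7.77°
- ∠QSV = 26.57°
- ∠QTV = 11.84°
- ∠QVS = 63.43°
- ∠QVT = 33.16°
After 3 steps:
- ∠CVS = 48.1°
- ∠SCV = 86.9°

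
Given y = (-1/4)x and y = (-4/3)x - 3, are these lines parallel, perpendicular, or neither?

Slope of line 1: m1 = -1/4
Slope of line 2: m2 = -4/3
m1 != m2 and m1*m2 = 1/3 != -1. Neither.

Neither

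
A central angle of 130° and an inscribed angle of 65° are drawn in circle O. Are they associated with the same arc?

By the inscribed angle theorem, if both angles subtend the same arc, the inscribed angle must be half the central angle.
Half of 130° = 65°, which equals the given inscribed angle of 65°.
Therefore, yes, they correspond to the same arc.

Yes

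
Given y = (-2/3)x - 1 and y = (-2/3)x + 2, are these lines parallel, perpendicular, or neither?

Slope of line 1: m1 = -2/3
Slope of line 2: m2 = -2/3
m1 = m2, so the lines are parallel.

Parallel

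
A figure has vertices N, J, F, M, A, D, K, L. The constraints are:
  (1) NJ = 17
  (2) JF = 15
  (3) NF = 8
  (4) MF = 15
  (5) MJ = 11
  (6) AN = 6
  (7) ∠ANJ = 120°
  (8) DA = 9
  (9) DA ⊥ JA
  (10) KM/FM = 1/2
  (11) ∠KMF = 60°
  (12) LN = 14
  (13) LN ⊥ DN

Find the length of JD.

Step 1: By the law of cosines on triangle JNA: JA² = 17² + 6² − 2·17·6·cos(120°) = 427, so JA ≈ 20.66.
Step 2: By the law of cosines on triangle JAD: JD² = 20.66² + 9² − 2·20.66·9·cos(90°) = 508, so JD = 2·√127.

Therefore, the length of JD = 2·√127.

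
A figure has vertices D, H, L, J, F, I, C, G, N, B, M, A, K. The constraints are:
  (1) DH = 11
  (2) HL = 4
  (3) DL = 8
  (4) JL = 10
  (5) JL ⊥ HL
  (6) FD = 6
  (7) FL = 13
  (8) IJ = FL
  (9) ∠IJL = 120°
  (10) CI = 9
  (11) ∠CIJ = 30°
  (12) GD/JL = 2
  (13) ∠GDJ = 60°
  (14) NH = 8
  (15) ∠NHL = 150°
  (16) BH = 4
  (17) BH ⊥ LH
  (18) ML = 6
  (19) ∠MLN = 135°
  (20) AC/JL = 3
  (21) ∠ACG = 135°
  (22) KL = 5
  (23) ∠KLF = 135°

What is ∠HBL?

Step 1: By the law of cosines on triangle BHL: BL² = 4² + 4² − 2·4·4·cos(90°) = 32, so BL = 4·√2.
Step 2: By the inverse law of cosines on triangle HBL: cos(∠HBL) = (4² + (4·√2)² − 4²) / (2·4·4·√2) = 32/45.25 = 0.7071, so ∠HBL = 45°.

Therefore, the measure of angle ∠HBL = 45°.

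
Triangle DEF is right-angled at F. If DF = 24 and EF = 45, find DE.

By the Pythagorean theorem: DE^2 = DF^2 + EF^2
DE^2 = 24^2 + 45^2 = 576 + 2025 = 2601
DE = sqrt(2601) = 51

51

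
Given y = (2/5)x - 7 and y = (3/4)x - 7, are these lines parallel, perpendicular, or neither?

Slope of line 1: m1 = 2/5
Slope of line 2: m2 = 3/4
m1 != m2 (2/5 != 3/4), so not parallel.
m1 * m2 = (2/5) * (3/4) = 3/10 != -1, so not perpendicular.
The lines are neither parallel nor perpendicular.

Neither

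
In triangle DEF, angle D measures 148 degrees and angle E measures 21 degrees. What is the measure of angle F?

angle F = 180 - 148 - 21 = 11 degrees.

11 degrees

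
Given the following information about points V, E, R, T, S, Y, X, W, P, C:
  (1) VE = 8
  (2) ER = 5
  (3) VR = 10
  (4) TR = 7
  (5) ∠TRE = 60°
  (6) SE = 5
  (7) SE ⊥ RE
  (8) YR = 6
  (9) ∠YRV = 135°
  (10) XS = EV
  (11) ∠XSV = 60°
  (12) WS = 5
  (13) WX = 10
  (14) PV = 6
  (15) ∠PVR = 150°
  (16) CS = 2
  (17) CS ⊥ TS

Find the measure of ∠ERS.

Step 1: By the law of cosines on triangle RES: RS² = 5² + 5² − 2·5·5·cos(90°) = 50, so RS = 5·√2.
Step 2: By the inverse law of cosines on triangle ERS: cos(∠ERS) = (5² + (5·√2)² − 5²) / (2·5·5·√2) = 50/70.71 = 0.7071, so ∠ERS = 45°.

Therefore, the measure of angle ∠ERS = 45°.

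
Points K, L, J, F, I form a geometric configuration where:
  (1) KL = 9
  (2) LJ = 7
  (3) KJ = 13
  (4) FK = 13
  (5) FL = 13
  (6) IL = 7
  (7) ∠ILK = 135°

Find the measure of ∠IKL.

Step 1: By the law of cosines on triangle KLI: KI² = 9² + 7² − 2·9·7·cos(135°) = 219.1, so KI ≈ 14.8.
Step 2: By the inverse law of cosines on triangle IKL: cos(∠IKL) = (14.8² + 9² − 7²) / (2·14.8·9) = 251.1/266.43 = 0.9424, so ∠IKL = 19.54°.

Therefore, the measure of angle ∠IKL = 19.54°.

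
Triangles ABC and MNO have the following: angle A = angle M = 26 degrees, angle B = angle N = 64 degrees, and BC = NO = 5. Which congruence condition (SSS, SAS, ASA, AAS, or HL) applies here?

The given information matches AAS: Two pairs of corresponding angles and a non-included side are equal (Angle-Angle-Side).

AAS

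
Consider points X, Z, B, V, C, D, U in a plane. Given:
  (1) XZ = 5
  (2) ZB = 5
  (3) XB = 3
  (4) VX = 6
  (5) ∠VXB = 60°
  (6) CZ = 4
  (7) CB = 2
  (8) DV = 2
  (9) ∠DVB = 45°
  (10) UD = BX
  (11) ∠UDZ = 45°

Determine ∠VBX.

Step 1: By the law of cosines on triangle BXV: BV² = 3² + 6² − 2·3·6·cos(60°) = 27, so BV = 3·√3.
Step 2: By the inverse law of cosines on triangle VBX: cos(∠VBX) = ((3·√3)² + 3² − 6²) / (2·3·√3·3) = 0/31.18 = 0, so ∠VBX = 90°.

Therefore, the measure of angle ∠VBX = 90°.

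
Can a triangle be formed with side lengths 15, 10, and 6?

For three segments to close into a triangle, no single side can be as long as the other two combined.
The longest side is 15, and 6 + 10 = 16 > 15.
A triangle can be formed.

Yes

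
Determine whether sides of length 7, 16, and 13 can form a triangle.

For three segments to close into a triangle, no single side can be as long as the other two combined.
The longest side is 16, and 7 + 13 = 20 > 16.
A triangle can be formed.

Yes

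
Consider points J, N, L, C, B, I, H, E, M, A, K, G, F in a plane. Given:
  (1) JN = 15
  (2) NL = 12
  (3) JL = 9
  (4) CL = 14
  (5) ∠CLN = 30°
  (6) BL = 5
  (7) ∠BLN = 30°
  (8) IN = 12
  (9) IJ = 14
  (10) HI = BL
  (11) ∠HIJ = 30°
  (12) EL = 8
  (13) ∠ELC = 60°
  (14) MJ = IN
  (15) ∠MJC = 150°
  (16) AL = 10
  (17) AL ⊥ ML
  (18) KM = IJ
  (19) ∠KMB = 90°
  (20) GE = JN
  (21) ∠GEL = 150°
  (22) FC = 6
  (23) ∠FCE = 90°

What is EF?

Step 1: By the law of cosines on triangle ELC: EC² = 8² + 14² − 2·8·14·cos(60°) = 148, so EC = 2·√37.
Step 2: By the law of cosines on triangle ECF: EF² = (2·√37)² + 6² − 2·2·√37·6·cos(90°) = 184, so EF = 2·√46.

Therefore, the length of EF = 2·√46.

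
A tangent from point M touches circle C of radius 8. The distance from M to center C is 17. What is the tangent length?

Let T be the point of tangency. Then CT ⊥ MT (radius ⊥ tangent).
In right triangle CTM: CM² = CT² + MT²
17² = 8² + MT²
MT² = 225, MT = 15

15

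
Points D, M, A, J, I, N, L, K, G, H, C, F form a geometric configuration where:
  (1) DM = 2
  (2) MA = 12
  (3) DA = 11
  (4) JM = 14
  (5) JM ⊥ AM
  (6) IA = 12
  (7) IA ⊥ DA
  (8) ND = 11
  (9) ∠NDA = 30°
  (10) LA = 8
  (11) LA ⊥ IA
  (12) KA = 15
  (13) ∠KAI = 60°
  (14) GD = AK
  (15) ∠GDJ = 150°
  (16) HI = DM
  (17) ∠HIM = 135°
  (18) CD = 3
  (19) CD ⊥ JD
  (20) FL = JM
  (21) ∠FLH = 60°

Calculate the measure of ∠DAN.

Step 1: By the law of cosines on triangle ADN: AN² = 11² + 11² − 2·11·11·cos(30°) = 32.42, so AN ≈ 5.69.
Step 2: By the inverse law of cosines on triangle DAN: cos(∠DAN) = (11² + 5.69² − 11²) / (2·11·5.69) = 32.42/125.27 = 0.2588, so ∠DAN = 75°.

Therefore, the measure of angle ∠DAN = 75°.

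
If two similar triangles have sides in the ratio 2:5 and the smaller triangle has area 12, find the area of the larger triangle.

Area ratio = (2/5)^2 = 4/25. Area of the larger triangle = 12 * 25/4 = 75.

75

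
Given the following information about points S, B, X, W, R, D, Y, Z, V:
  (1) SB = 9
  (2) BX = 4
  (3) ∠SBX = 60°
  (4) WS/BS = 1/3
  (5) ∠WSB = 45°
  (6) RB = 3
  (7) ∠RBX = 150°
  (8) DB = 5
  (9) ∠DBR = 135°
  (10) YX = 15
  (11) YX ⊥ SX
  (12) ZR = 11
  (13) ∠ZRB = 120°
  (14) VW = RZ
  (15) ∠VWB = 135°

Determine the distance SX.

Step 1: By the law of cosines on triangle SBX: SX² = 9² + 4² − 2·9·4·cos(60°) = 61, so SX = √61.

Therefore, the length of SX = √61.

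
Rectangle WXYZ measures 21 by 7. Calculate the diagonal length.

Using the Pythagorean theorem:
d² = 21² + 7² = 441 + 49 = 490
d = sqrt(490) = 7*sqrt(10)

7*sqrt(10)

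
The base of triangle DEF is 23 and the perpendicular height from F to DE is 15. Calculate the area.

Area = (1/2)(23)(15) = 345/2

345/2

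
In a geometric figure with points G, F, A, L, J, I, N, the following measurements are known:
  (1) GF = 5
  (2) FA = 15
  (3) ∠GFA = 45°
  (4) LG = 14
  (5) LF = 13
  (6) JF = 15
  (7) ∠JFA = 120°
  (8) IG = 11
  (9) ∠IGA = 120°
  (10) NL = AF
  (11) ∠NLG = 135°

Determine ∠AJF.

Step 1: By the law of cosines on triangle JFA: JA² = 15² + 15² − 2·15·15·cos(120°) = 675, so JA = 15·√3.
Step 2: By the inverse law of cosines on triangle AJF: cos(∠AJF) = ((15·√3)² + 15² − 15²) / (2·15·√3·15) = 675/779.42 = 0.866, so ∠AJF = 30°.

Therefore, the measure of angle ∠AJF = 30°.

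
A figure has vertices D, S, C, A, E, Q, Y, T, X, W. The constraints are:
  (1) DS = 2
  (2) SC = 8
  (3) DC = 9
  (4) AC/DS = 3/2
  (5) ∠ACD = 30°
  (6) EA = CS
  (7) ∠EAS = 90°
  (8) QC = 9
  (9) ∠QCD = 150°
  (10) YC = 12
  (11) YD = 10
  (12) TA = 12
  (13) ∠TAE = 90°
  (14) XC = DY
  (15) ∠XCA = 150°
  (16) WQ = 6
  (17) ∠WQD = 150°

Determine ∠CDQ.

Step 1: By the law of cosines on triangle DCQ: DQ² = 9² + 9² − 2·9·9·cos(150°) = 302.3, so DQ ≈ 17.39.
Step 2: By the inverse law of cosines on triangle CDQ: cos(∠CDQ) = (9² + 17.39² − 9²) / (2·9·17.39) = 302.3/312.96 = 0.9659, so ∠CDQ = 15°.

Therefore, the measure of angle ∠CDQ = 15°.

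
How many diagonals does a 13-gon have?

The number of diagonals in an n-gon is n(n - 3)/2.
For n = 13: 13(13 - 3)/2 = 13 × 10 / 2 = 65.

65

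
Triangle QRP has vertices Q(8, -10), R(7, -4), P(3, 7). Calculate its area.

The Shoelace formula computes the area from vertex coordinates by summing cross products.
For vertices (8,-10), (7,-4), (3,7):
Signed sum = 8*-4 - 7*-10 + 7*7 - 3*-4 + 3*-10 - 8*7
= 38 + 61 + -86 = 13
Area = (1/2)|13| = 13/2.

13/2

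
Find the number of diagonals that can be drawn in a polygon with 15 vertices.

Total line segments between 15 vertices = C(15,2) = 105.
Subtract the 15 sides: 105 - 15 = 90 diagonals.

90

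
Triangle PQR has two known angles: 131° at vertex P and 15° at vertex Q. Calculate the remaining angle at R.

By the triangle angle sum property, the three interior angles of any triangle add up to 180°.
We know angle P = 131° and angle Q = 15°, so their sum is 146°.
Therefore angle R = 180° - 146° = 34°.

34 degrees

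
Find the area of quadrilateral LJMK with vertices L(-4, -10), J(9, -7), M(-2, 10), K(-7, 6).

Shoelace: sum of cross terms = 346, Area = (1/2)|346| = 173

173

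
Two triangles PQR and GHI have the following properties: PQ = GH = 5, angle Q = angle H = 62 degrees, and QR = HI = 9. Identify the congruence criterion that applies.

Consider the given information: PQ = GH = 5, angle Q = angle H = 62 degrees, and QR = HI = 9
This is not AAS or HL: AAS requires two angles and a non-included side. HL only applies to right triangles with matching hypotenuse and leg.
The correct criterion is SAS. Two pairs of corresponding sides and the included angle are equal (Side-Angle-Side).

SAS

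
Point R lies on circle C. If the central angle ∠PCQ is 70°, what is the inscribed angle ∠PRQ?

An inscribed angle intercepts an arc from a point on the circle, while the central angle intercepts the same arc from the center.
The inscribed angle is always half the central angle: 70° / 2 = 35°.

35°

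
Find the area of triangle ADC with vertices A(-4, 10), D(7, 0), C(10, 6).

Shoelace: Area = (1/2)|-4(0-6) + 7(6-10) + 10(10-0)| = (1/2)(96) = 48

48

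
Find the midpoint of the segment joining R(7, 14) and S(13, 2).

The midpoint is the average of the coordinates:
x: (7 + 13)/2 = 10
y: (14 + 2)/2 = 8
Midpoint = (10, 8)

(10, 8)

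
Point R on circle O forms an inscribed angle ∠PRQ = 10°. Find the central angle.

Central angle = 2 × 10° = 20° (inscribed angle theorem).

20°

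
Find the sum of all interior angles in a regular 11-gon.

The sum of interior angles of an n-sided polygon is (n - 2) * 180.
For n = 11: (11 - 2) * 180 = 9 * 180 = 1620 degrees.

1620 degrees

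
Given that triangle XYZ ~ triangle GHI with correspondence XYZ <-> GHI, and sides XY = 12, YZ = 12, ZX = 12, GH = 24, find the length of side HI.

Since the triangles are similar, the ratio of corresponding sides is constant.
Scale factor k = GH / XY = 24 / 12 = 2
HI = k * YZ = 2 * 12 = 24

24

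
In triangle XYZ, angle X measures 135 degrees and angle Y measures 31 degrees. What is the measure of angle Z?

The interior angles sum to 180°: angle Z = 180 - 135 - 31 = 14°.
The triangle is obtuse (angles 135°, 31°, 14°).

14 degrees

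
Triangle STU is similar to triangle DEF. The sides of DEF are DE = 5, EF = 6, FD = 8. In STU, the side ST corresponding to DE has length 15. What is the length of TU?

Since the triangles are similar, the ratio of corresponding sides is constant.
Scale factor k = ST / DE = 15 / 5 = 3
TU = k * EF = 3 * 6 = 18

18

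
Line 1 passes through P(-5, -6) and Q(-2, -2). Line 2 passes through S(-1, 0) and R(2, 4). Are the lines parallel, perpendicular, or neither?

Slope of line 1: m1 = (-2 - -6)/(-2 - -5) = 4/3 = 4/3
Slope of line 2: m2 = (4 - 0)/(2 - -1) = 4/3 = 4/3
Since m1 = m2 = 4/3, the lines are parallel.

Parallel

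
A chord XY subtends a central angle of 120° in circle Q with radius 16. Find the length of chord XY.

Chord length = 2r sin(θ/2)
= 2 × 16 × sin(120°/2)
= 2 × 16 × sin(60°)
= 16*sqrt(3)

16*sqrt(3)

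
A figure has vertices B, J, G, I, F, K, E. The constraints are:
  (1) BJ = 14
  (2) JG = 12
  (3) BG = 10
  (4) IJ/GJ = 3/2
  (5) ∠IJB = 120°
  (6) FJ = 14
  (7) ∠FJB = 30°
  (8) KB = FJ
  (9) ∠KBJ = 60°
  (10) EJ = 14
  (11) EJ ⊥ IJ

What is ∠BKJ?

From the given relations: KB = FJ = 14.
Step 1: By the law of cosines on triangle KBJ: KJ² = 14² + 14² − 2·14·14·cos(60°) = 196, so KJ = 14.
Step 2: By the inverse law of cosines on triangle BKJ: cos(∠BKJ) = (14² + 14² − 14²) / (2·14·14) = 196/392 = 0.5, so ∠BKJ = 60°.

Therefore, the measure of angle ∠BKJ = 60°.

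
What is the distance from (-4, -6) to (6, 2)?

The horizontal distance is |6 - -4| = 10 and the vertical distance is |2 - -6| = 8.
By the Pythagorean theorem, d = sqrt(10^2 + 8^2) = sqrt(164) = 2*sqrt(41).

2*sqrt(41)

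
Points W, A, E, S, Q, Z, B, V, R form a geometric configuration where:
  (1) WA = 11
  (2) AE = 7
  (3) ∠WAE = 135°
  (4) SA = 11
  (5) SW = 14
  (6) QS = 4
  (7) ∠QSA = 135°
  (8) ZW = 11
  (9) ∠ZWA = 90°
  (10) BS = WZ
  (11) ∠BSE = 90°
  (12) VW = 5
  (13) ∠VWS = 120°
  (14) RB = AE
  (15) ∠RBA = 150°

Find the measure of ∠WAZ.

Step 1: By the law of cosines on triangle AWZ: AZ² = 11² + 11² − 2·11·11·cos(90°) = 242, so AZ = 11·√2.
Step 2: By the inverse law of cosines on triangle WAZ: cos(∠WAZ) = (11² + (11·√2)² − 11²) / (2·11·11·√2) = 242/342.24 = 0.7071, so ∠WAZ = 45°.

Therefore, the measure of angle ∠WAZ = 45°.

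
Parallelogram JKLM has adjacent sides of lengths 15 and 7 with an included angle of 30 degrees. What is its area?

Area = a * b * sin(theta)
Area = 15 * 7 * sin(30 degrees)
Area = 105 * 1/2
Area = 105/2

105/2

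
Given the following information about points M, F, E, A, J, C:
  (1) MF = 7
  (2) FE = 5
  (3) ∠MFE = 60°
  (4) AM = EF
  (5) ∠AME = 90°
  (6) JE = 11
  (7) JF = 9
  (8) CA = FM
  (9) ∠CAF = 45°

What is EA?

From the given relations: AM = EF = 5.
Step 1: By the law of cosines on triangle EFM: EM² = 5² + 7² − 2·5·7·cos(60°) = 39, so EM = √39.
Step 2: By the law of cosines on triangle EMA: EA² = √39² + 5² − 2·√39·5·cos(90°) = 64, so EA = 8.

Therefore, the length of EA = 8.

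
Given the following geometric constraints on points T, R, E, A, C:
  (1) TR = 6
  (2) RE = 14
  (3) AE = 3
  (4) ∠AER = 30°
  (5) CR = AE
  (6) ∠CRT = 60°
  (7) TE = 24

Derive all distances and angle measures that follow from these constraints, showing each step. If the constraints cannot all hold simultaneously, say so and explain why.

These constraints are not satisfiable: by the triangle inequality in triangle RTE, (1) TR = 6 and (2) RE = 14 force TE ≤ 6 + 14 = 20, but (7) says TE = 24. No planar figure meets all of them, so nothing further can be derived.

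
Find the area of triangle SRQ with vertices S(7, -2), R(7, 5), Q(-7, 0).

The Shoelace formula computes the area from vertex coordinates by summing cross products.
For vertices (7,-2), (7,5), (-7,0):
Signed sum = 7*5 - 7*-2 + 7*0 - -7*5 + -7*-2 - 7*0
= 49 + 35 + 14 = 98
Area = (1/2)|98| = 49.

49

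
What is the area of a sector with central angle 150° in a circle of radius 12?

Sector area = πr² × θ/360
= π × 12² × 5/12
= π × 144 × 5/12
= 60*pi

60*pi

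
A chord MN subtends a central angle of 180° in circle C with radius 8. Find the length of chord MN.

Drop a perpendicular from the center to the chord, bisecting both the chord and the central angle.
Each half-chord = r sin(θ/2) = 8 sin(90°).
The full chord = 2 × 8 × sin(90°) = 16.

16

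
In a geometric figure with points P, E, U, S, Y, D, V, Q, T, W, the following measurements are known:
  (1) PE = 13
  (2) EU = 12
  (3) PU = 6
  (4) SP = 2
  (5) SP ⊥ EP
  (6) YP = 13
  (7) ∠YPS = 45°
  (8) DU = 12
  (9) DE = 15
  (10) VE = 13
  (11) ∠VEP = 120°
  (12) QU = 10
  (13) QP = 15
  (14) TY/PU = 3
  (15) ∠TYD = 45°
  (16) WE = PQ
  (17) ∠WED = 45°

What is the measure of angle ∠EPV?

Step 1: By the law of cosines on triangle PEV: PV² = 13² + 13² − 2·13·13·cos(120°) = 507, so PV = 13·√3.
Step 2: By the inverse law of cosines on triangle EPV: cos(∠EPV) = (13² + (13·√3)² − 13²) / (2·13·13·√3) = 507/585.43 = 0.866, so ∠EPV = 30°.

Therefore, the measure of angle ∠EPV = 30°.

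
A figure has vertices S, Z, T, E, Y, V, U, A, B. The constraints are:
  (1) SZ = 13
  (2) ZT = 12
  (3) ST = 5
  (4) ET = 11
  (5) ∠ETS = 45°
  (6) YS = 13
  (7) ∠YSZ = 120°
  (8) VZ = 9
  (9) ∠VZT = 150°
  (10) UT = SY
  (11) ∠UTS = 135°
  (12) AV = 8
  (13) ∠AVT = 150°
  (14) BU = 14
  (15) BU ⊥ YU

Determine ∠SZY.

Step 1: By the law of cosines on triangle ZSY: ZY² = 13² + 13² − 2·13·13·cos(120°) = 507, so ZY = 13·√3.
Step 2: By the inverse law of cosines on triangle SZY: cos(∠SZY) = (13² + (13·√3)² − 13²) / (2·13·13·√3) = 507/585.43 = 0.866, so ∠SZY = 30°.

Therefore, the measure of angle ∠SZY = 30°.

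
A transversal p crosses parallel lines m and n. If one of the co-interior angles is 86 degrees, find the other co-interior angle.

Co-interior (same-side interior) angles are between the parallel lines on the same side of the transversal.
Unlike corresponding or alternate interior angles, they are supplementary rather than equal.
So the angle = 180 - 86 = 94 degrees.

94 degrees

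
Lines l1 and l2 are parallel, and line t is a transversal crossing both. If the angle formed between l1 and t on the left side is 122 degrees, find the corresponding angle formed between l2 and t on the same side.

When a transversal crosses parallel lines, angles in the same position at each intersection are called corresponding angles.
These are always equal, so the answer is 122 degrees.

122 degrees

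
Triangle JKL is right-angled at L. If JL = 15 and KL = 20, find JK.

JK = sqrt(15^2 + 20^2) = sqrt(625) = 25

25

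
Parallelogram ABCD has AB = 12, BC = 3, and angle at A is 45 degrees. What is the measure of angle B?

In a parallelogram, consecutive angles are supplementary (sum to 180°).
angle B = 180 - angle A
angle B = 180 - 45
angle B = 135 degrees

135 degrees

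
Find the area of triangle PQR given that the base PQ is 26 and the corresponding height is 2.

A triangle's area is half the area of a rectangle with the same base and height.
Area = (1/2) * 26 * 2 = 26.

26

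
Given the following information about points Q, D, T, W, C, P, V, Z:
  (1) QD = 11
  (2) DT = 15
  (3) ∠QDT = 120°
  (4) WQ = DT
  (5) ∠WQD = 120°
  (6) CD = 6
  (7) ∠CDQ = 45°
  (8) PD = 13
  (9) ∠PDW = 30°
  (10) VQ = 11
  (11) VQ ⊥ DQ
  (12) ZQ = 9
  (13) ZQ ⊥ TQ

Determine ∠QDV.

Step 1: By the law of cosines on triangle DQV: DV² = 11² + 11² − 2·11·11·cos(90°) = 242, so DV = 11·√2.
Step 2: By the inverse law of cosines on triangle QDV: cos(∠QDV) = (11² + (11·√2)² − 11²) / (2·11·11·√2) = 242/342.24 = 0.7071, so ∠QDV = 45°.

Therefore, the measure of angle ∠QDV = 45°.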